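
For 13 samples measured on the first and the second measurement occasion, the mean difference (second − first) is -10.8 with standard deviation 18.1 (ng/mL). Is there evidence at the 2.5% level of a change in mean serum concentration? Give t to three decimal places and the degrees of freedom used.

H0: μ_d = 0; H1: μ_d ≠ 0 (paired t-test on the differences, two-sided).
t = d̄/(s_d/√n) = -10.8/(18.1/√13) = -2.151
df = n − 1 = 12
Two-sided p-value ≈ 0.0525
Since p ≈ 0.0525 > α = 0.025, fail to reject H0; the data do not provide sufficient evidence against H0.

t = -2.151, df = 12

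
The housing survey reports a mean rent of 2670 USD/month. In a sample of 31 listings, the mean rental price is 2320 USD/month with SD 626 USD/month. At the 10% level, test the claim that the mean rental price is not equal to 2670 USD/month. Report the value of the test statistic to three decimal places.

-3.113

H0: μ = 2670; H1: μ ≠ 2670 (one-sample t-test, two-sided).
t = (x̄ − μ₀)/(s/√n) = (2320 − 2670)/(626/√31) = -3.113
df = n − 1 = 30
Two-sided p-value ≈ 0.004
Since p ≈ 0.004 < α = 0.1, reject H0; the data support H1.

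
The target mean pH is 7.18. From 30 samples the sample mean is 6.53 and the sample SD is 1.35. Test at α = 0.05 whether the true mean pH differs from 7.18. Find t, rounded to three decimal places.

H0: μ = 7.18; H1: μ ≠ 7.18 (one-sample t-test, two-sided).
t = (x̄ − μ₀)/(s/√n) = (6.53 − 7.18)/(1.35/√30) = -2.637
df = n − 1 = 29
Two-sided p-value ≈ 0.0133
Since p ≈ 0.0133 < α = 0.05, reject H0; the evidence is statistically significant.

-2.637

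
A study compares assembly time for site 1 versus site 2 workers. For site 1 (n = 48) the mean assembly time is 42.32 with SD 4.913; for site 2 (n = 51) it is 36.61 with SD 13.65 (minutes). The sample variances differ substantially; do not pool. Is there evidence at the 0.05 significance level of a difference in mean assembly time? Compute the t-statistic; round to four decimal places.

Let group 1 = site 1, group 2 = site 2. H0: μ_1 = μ_2; H1: μ_1 ≠ μ_2 (Welch's two-sample t-test, two-sided).
t = (x̄_1 − x̄_2)/√(s_1²/n_1 + s_2²/n_2) = (42.32 − 36.61)/√(4.913²/48 + 13.65²/51) = 2.8008
Welch–Satterthwaite df ≈ 63.43
Two-sided p-value ≈ 0.0067
Since p ≈ 0.0067 < α = 0.05, reject H0; the data support H1.

2.8008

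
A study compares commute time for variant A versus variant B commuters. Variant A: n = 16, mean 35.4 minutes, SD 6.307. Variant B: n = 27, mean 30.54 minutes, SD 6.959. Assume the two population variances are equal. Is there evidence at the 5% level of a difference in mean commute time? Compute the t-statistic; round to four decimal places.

2.2897

Let group 1 = variant A, group 2 = variant B. H0: μ_1 = μ_2; H1: μ_1 ≠ μ_2 (two-sample pooled-variance t-test, two-sided).
s_p² = [(16−1)·6.307² + (27−1)·6.959²]/(16+27−2) = 45.2633
t = (35.4 − 30.54)/√[45.2633·(1/16 + 1/27)] = 2.2897
df = n₁ + n₂ − 2 = 41
Two-sided p-value ≈ 0.0273
Since p ≈ 0.0273 < α = 0.05, reject H0; the data support H1.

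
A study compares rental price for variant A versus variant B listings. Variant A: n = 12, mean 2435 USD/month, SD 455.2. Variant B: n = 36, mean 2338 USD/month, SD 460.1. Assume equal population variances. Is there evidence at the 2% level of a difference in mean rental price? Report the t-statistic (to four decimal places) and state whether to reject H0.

t = 0.6341; fail to reject H0

Let group 1 = variant A, group 2 = variant B. H0: μ_1 = μ_2; H1: μ_1 ≠ μ_2 (two-sample pooled-variance t-test, two-sided).
s_p² = [(12−1)·455.2² + (36−1)·460.1²]/(12+36−2) = 210620
t = (2435 − 2338)/√[210620·(1/12 + 1/36)] = 0.6341
df = n₁ + n₂ − 2 = 46
Two-sided p-value ≈ 0.5292
Since p ≈ 0.5292 > α = 0.02, fail to reject H0; the data do not provide sufficient evidence against H0.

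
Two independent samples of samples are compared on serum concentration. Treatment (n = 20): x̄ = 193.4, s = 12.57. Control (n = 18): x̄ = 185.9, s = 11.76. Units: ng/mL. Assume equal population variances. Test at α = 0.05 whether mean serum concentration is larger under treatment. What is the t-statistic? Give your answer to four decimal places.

Let group 1 = treatment, group 2 = control. H0: μ_1 = μ_2; H1: μ_1 > μ_2 (two-sample pooled-variance t-test, right-tailed).
s_p² = [(20−1)·12.57² + (18−1)·11.76²]/(20+18−2) = 148.699
t = (193.4 − 185.9)/√[148.699·(1/20 + 1/18)] = 1.8931
df = n₁ + n₂ − 2 = 36
p-value = P(T ≥ 1.8931) ≈ 0.0332
Since p ≈ 0.0332 < α = 0.05, reject H0; the data support H1.

1.8931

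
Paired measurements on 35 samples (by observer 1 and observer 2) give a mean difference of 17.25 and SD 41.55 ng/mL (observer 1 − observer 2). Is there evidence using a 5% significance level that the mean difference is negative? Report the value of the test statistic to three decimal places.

H0: μ_d = 0; H1: μ_d < 0 (paired t-test on the differences, left-tailed).
t = d̄/(s_d/√n) = 17.25/(41.55/√35) = 2.456
df = n − 1 = 34
p-value = P(T ≤ 2.456) ≈ 0.9903
Since p ≈ 0.9903 > α = 0.05, fail to reject H0; the data do not provide sufficient evidence against H0.

2.456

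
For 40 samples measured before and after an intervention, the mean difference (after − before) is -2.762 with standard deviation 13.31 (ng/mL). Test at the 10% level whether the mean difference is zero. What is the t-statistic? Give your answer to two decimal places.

-1.31

H0: μ_d = 0; H1: μ_d ≠ 0 (paired t-test on the differences, two-sided).
t = d̄/(s_d/√n) = -2.762/(13.31/√40) = -1.31
df = n − 1 = 39
Two-sided p-value ≈ 0.1970
Since p ≈ 0.1970 > α = 0.1, fail to reject H0; the data do not provide sufficient evidence against H0.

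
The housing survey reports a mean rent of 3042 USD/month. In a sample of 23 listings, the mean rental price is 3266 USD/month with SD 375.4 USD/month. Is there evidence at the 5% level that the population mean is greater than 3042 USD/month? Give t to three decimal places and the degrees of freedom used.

t = 2.862, df = 22

H0: μ = 3042; H1: μ > 3042 (one-sample t-test, right-tailed).
t = (x̄ − μ₀)/(s/√n) = (3266 − 3042)/(375.4/√23) = 2.862
df = n − 1 = 22
p-value = P(T ≥ 2.862) ≈ 0.0045
Since p ≈ 0.0045 < α = 0.05, reject H0; the evidence is statistically significant.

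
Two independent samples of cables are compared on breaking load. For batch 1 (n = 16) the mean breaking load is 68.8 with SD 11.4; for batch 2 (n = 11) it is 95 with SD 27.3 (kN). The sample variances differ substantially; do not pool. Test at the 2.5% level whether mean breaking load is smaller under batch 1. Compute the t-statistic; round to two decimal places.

-3.01

Let group 1 = batch 1, group 2 = batch 2. H0: μ_1 = μ_2; H1: μ_1 < μ_2 (Welch's two-sample t-test, left-tailed).
t = (x̄_1 − x̄_2)/√(s_1²/n_1 + s_2²/n_2) = (68.8 − 95)/√(11.4²/16 + 27.3²/11) = -3.01
Welch–Satterthwaite df ≈ 12.42
p-value = P(T ≤ -3.01) ≈ 0.0053
Since p ≈ 0.0053 < α = 0.025, reject H0; the evidence is statistically significant.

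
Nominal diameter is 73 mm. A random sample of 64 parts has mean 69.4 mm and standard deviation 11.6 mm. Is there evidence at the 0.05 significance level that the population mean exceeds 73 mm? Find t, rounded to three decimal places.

-2.483

H0: μ = 73; H1: μ > 73 (one-sample t-test, right-tailed).
t = (x̄ − μ₀)/(s/√n) = (69.4 − 73)/(11.6/√64) = -2.483
df = n − 1 = 63
p-value = P(T ≥ -2.483) ≈ 0.992
Since p ≈ 0.992 > α = 0.05, fail to reject H0; the evidence is not statistically significant.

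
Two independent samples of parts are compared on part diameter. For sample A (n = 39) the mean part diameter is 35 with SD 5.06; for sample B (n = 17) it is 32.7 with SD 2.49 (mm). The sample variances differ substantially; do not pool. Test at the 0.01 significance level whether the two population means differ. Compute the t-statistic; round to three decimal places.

Let group 1 = sample A, group 2 = sample B. H0: μ_1 = μ_2; H1: μ_1 ≠ μ_2 (Welch's two-sample t-test, two-sided).
t = (x̄_1 − x̄_2)/√(s_1²/n_1 + s_2²/n_2) = (35 − 32.7)/√(5.06²/39 + 2.49²/17) = 2.276
Welch–Satterthwaite df ≈ 53.06
Two-sided p-value ≈ 0.027
Since p ≈ 0.027 > α = 0.01, fail to reject H0; the evidence is not statistically significant.

2.276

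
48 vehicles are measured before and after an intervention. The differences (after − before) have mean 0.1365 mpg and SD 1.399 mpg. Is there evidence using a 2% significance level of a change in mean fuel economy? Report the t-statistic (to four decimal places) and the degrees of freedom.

t = 0.6760, df = 47

H0: μ_d = 0; H1: μ_d ≠ 0 (paired t-test on the differences, two-sided).
t = d̄/(s_d/√n) = 0.1365/(1.399/√48) = 0.6760
df = n − 1 = 47
Two-sided p-value ≈ 0.5024
Since p ≈ 0.5024 > α = 0.02, fail to reject H0; the evidence is not statistically significant.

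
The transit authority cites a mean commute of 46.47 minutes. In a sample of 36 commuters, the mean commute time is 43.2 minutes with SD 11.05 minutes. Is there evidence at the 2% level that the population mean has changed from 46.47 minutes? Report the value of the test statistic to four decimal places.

-1.7756

H0: μ = 46.47; H1: μ ≠ 46.47 (one-sample t-test, two-sided).
t = (x̄ − μ₀)/(s/√n) = (43.2 − 46.47)/(11.05/√36) = -1.7756
df = n − 1 = 35
Two-sided p-value ≈ 0.085
Since p ≈ 0.085 > α = 0.02, fail to reject H0; the evidence is not statistically significant.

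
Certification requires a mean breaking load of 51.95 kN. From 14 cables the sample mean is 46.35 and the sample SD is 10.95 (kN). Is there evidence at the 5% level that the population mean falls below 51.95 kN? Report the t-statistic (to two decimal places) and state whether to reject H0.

H0: μ = 51.95; H1: μ < 51.95 (one-sample t-test, left-tailed).
t = (x̄ − μ₀)/(s/√n) = (46.35 − 51.95)/(10.95/√14) = -1.91
df = n − 1 = 13
p-value = P(T ≤ -1.91) ≈ 0.039
Since p ≈ 0.039 < α = 0.05, reject H0; the data support H1.

t = -1.91; reject H0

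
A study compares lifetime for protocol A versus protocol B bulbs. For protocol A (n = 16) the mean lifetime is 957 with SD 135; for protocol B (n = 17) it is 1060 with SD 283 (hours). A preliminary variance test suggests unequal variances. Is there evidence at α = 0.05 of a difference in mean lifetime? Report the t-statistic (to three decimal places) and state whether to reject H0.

Let group 1 = protocol A, group 2 = protocol B. H0: μ_1 = μ_2; H1: μ_1 ≠ μ_2 (Welch's two-sample t-test, two-sided).
t = (x̄_1 − x̄_2)/√(s_1²/n_1 + s_2²/n_2) = (957 − 1060)/√(135²/16 + 283²/17) = -1.347
Welch–Satterthwaite df ≈ 23.22
Two-sided p-value ≈ 0.1911
Since p ≈ 0.1911 > α = 0.05, fail to reject H0; the data do not provide sufficient evidence against H0.

t = -1.347; fail to reject H0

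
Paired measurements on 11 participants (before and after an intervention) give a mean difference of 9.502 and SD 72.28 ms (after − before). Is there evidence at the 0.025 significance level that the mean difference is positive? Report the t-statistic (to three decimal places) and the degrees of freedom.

t = 0.436, df = 10

H0: μ_d = 0; H1: μ_d > 0 (paired t-test on the differences, right-tailed).
t = d̄/(s_d/√n) = 9.502/(72.28/√11) = 0.436
df = n − 1 = 10
p-value = P(T ≥ 0.436) ≈ 0.3360
Since p ≈ 0.3360 > α = 0.025, fail to reject H0; the evidence is not statistically significant.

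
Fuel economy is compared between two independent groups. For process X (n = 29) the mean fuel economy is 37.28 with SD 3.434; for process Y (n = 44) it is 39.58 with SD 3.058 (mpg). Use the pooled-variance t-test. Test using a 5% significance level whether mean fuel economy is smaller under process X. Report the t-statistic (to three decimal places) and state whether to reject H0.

t = -2.994; reject H0

Let group 1 = process X, group 2 = process Y. H0: μ_1 = μ_2; H1: μ_1 < μ_2 (two-sample pooled-variance t-test, left-tailed).
s_p² = [(29−1)·3.434² + (44−1)·3.058²]/(29+44−2) = 10.314
t = (37.28 − 39.58)/√[10.314·(1/29 + 1/44)] = -2.994
df = n₁ + n₂ − 2 = 71
p-value = P(T ≤ -2.994) ≈ 0.0019
Since p ≈ 0.0019 < α = 0.05, reject H0; the data support H1.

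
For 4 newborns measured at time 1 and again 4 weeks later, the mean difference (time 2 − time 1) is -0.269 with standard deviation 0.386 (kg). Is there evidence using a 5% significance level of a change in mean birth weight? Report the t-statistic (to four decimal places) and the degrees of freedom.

H0: μ_d = 0; H1: μ_d ≠ 0 (paired t-test on the differences, two-sided).
t = d̄/(s_d/√n) = -0.269/(0.386/√4) = -1.3938
df = n − 1 = 3
Two-sided p-value ≈ 0.2577
Since p ≈ 0.2577 > α = 0.05, fail to reject H0; the data do not provide sufficient evidence against H0.

t = -1.3938, df = 3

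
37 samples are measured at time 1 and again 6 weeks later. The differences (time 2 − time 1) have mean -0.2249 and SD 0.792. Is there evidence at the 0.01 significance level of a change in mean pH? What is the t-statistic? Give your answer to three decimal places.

H0: μ_d = 0; H1: μ_d ≠ 0 (paired t-test on the differences, two-sided).
t = d̄/(s_d/√n) = -0.2249/(0.792/√37) = -1.727
df = n − 1 = 36
Two-sided p-value ≈ 0.0927
Since p ≈ 0.0927 > α = 0.01, fail to reject H0; the evidence is not statistically significant.

-1.727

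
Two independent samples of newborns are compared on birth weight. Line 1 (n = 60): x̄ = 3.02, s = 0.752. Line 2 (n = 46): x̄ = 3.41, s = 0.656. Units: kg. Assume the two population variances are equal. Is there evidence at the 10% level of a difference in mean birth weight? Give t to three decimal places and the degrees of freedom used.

Let group 1 = line 1, group 2 = line 2. H0: μ_1 = μ_2; H1: μ_1 ≠ μ_2 (two-sample pooled-variance t-test, two-sided).
s_p² = [(60−1)·0.752² + (46−1)·0.656²]/(60+46−2) = 0.507018
t = (3.02 − 3.41)/√[0.507018·(1/60 + 1/46)] = -2.795
df = n₁ + n₂ − 2 = 104
Two-sided p-value ≈ 0.0062
Since p ≈ 0.0062 < α = 0.1, reject H0; the data support H1.

t = -2.795, df = 104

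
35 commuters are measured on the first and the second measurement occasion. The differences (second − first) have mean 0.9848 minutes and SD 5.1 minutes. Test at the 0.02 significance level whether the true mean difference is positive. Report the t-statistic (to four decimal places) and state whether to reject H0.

H0: μ_d = 0; H1: μ_d > 0 (paired t-test on the differences, right-tailed).
t = d̄/(s_d/√n) = 0.9848/(5.1/√35) = 1.1424
df = n − 1 = 34
p-value = P(T ≥ 1.1424) ≈ 0.131
Since p ≈ 0.131 > α = 0.02, fail to reject H0; the data do not provide sufficient evidence against H0.

t = 1.1424; fail to reject H0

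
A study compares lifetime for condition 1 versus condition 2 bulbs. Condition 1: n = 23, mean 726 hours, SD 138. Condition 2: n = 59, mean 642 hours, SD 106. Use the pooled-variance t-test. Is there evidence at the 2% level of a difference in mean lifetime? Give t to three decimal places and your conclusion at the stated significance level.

t = 2.954; reject H0

Let group 1 = condition 1, group 2 = condition 2. H0: μ_1 = μ_2; H1: μ_1 ≠ μ_2 (two-sample pooled-variance t-test, two-sided).
s_p² = [(23−1)·138² + (59−1)·106²]/(23+59−2) = 13383.2
t = (726 − 642)/√[13383.2·(1/23 + 1/59)] = 2.954
df = n₁ + n₂ − 2 = 80
Two-sided p-value ≈ 0.0041
Since p ≈ 0.0041 < α = 0.02, reject H0; the data support H1.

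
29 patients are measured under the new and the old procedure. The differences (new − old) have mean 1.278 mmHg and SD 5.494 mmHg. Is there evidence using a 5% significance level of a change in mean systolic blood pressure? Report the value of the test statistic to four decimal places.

1.2527

H0: μ_d = 0; H1: μ_d ≠ 0 (paired t-test on the differences, two-sided).
t = d̄/(s_d/√n) = 1.278/(5.494/√29) = 1.2527
df = n − 1 = 28
Two-sided p-value ≈ 0.221
Since p ≈ 0.221 > α = 0.05, fail to reject H0; the evidence is not statistically significant.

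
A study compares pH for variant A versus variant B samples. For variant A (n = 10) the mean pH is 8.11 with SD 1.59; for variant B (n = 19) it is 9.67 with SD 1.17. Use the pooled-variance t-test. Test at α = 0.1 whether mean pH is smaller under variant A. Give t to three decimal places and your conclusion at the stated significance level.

Let group 1 = variant A, group 2 = variant B. H0: μ_1 = μ_2; H1: μ_1 < μ_2 (two-sample pooled-variance t-test, left-tailed).
s_p² = [(10−1)·1.59² + (19−1)·1.17²]/(10+19−2) = 1.7553
t = (8.11 − 9.67)/√[1.7553·(1/10 + 1/19)] = -3.014
df = n₁ + n₂ − 2 = 27
p-value = P(T ≤ -3.014) ≈ 0.003
Since p ≈ 0.003 < α = 0.1, reject H0; the data support H1.

t = -3.014; reject H0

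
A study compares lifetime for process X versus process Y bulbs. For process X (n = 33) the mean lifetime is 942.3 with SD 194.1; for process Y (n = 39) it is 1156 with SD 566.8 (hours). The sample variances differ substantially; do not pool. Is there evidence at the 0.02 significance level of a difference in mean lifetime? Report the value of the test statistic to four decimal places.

-2.2066

Let group 1 = process X, group 2 = process Y. H0: μ_1 = μ_2; H1: μ_1 ≠ μ_2 (Welch's two-sample t-test, two-sided).
t = (x̄_1 − x̄_2)/√(s_1²/n_1 + s_2²/n_2) = (942.3 − 1156)/√(194.1²/33 + 566.8²/39) = -2.2066
Welch–Satterthwaite df ≈ 48.16
Two-sided p-value ≈ 0.032
Since p ≈ 0.032 > α = 0.02, fail to reject H0; the data do not provide sufficient evidence against H0.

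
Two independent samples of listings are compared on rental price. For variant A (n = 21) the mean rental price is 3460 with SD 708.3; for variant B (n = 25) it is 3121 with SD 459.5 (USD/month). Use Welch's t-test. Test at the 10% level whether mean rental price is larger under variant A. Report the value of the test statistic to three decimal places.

1.885

Let group 1 = variant A, group 2 = variant B. H0: μ_1 = μ_2; H1: μ_1 > μ_2 (Welch's two-sample t-test, right-tailed).
t = (x̄_1 − x̄_2)/√(s_1²/n_1 + s_2²/n_2) = (3460 − 3121)/√(708.3²/21 + 459.5²/25) = 1.885
Welch–Satterthwaite df ≈ 33.18
p-value = P(T ≥ 1.885) ≈ 0.034
Since p ≈ 0.034 < α = 0.1, reject H0; the evidence is statistically significant.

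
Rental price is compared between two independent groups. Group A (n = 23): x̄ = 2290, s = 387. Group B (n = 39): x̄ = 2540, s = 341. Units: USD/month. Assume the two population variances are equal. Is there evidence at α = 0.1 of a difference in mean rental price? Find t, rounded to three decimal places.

Let group 1 = group A, group 2 = group B. H0: μ_1 = μ_2; H1: μ_1 ≠ μ_2 (two-sample pooled-variance t-test, two-sided).
s_p² = [(23−1)·387² + (39−1)·341²]/(23+39−2) = 128560
t = (2290 − 2540)/√[128560·(1/23 + 1/39)] = -2.652
df = n₁ + n₂ − 2 = 60
Two-sided p-value ≈ 0.010
Since p ≈ 0.010 < α = 0.1, reject H0; the data support H1.

-2.652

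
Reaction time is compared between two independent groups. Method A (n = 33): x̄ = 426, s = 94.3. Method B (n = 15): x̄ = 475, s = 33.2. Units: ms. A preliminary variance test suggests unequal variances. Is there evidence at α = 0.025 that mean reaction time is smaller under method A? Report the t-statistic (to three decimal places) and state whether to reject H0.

Let group 1 = method A, group 2 = method B. H0: μ_1 = μ_2; H1: μ_1 < μ_2 (Welch's two-sample t-test, left-tailed).
t = (x̄_1 − x̄_2)/√(s_1²/n_1 + s_2²/n_2) = (426 − 475)/√(94.3²/33 + 33.2²/15) = -2.646
Welch–Satterthwaite df ≈ 44.30
p-value = P(T ≤ -2.646) ≈ 0.006
Since p ≈ 0.006 < α = 0.025, reject H0; the data support H1.

t = -2.646; reject H0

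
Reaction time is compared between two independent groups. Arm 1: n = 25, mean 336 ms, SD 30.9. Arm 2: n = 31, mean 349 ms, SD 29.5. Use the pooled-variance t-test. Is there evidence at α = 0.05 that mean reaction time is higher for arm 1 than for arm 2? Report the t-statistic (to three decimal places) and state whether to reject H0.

t = -1.605; fail to reject H0

Let group 1 = arm 1, group 2 = arm 2. H0: μ_1 = μ_2; H1: μ_1 > μ_2 (two-sample pooled-variance t-test, right-tailed).
s_p² = [(25−1)·30.9² + (31−1)·29.5²]/(25+31−2) = 907.832
t = (336 − 349)/√[907.832·(1/25 + 1/31)] = -1.605
df = n₁ + n₂ − 2 = 54
p-value = P(T ≥ -1.605) ≈ 0.943
Since p ≈ 0.943 > α = 0.05, fail to reject H0; the evidence is not statistically significant.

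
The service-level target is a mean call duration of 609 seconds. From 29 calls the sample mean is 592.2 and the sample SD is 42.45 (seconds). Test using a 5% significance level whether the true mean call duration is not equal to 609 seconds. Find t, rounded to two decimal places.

-2.13

H0: μ = 609; H1: μ ≠ 609 (one-sample t-test, two-sided).
t = (x̄ − μ₀)/(s/√n) = (592.2 − 609)/(42.45/√29) = -2.13
df = n − 1 = 28
Two-sided p-value ≈ 0.042
Since p ≈ 0.042 < α = 0.05, reject H0; the evidence is statistically significant.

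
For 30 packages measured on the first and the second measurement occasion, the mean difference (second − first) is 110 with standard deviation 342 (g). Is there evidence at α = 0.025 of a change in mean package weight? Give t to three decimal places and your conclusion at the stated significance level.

H0: μ_d = 0; H1: μ_d ≠ 0 (paired t-test on the differences, two-sided).
t = d̄/(s_d/√n) = 110/(342/√30) = 1.762
df = n − 1 = 29
Two-sided p-value ≈ 0.0887
Since p ≈ 0.0887 > α = 0.025, fail to reject H0; the evidence is not statistically significant.

t = 1.762; fail to reject H0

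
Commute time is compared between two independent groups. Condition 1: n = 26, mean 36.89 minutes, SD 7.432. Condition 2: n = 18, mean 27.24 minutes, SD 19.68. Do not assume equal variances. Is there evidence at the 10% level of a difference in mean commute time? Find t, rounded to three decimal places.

1.985

Let group 1 = condition 1, group 2 = condition 2. H0: μ_1 = μ_2; H1: μ_1 ≠ μ_2 (Welch's two-sample t-test, two-sided).
t = (x̄_1 − x̄_2)/√(s_1²/n_1 + s_2²/n_2) = (36.89 − 27.24)/√(7.432²/26 + 19.68²/18) = 1.985
Welch–Satterthwaite df ≈ 20.39
Two-sided p-value ≈ 0.0608
Since p ≈ 0.0608 < α = 0.1, reject H0; the evidence is statistically significant.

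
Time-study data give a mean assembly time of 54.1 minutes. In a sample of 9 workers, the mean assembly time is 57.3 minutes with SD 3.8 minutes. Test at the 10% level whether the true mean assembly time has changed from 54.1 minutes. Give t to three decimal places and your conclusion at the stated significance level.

H0: μ = 54.1; H1: μ ≠ 54.1 (one-sample t-test, two-sided).
t = (x̄ − μ₀)/(s/√n) = (57.3 − 54.1)/(3.8/√9) = 2.526
df = n − 1 = 8
Two-sided p-value ≈ 0.035
Since p ≈ 0.035 < α = 0.1, reject H0; the data support H1.

t = 2.526; reject H0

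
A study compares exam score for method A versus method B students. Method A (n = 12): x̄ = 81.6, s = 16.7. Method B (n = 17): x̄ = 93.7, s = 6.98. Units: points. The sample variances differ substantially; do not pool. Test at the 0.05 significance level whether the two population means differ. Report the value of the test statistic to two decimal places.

-2.37

Let group 1 = method A, group 2 = method B. H0: μ_1 = μ_2; H1: μ_1 ≠ μ_2 (Welch's two-sample t-test, two-sided).
t = (x̄_1 − x̄_2)/√(s_1²/n_1 + s_2²/n_2) = (81.6 − 93.7)/√(16.7²/12 + 6.98²/17) = -2.37
Welch–Satterthwaite df ≈ 13.74
Two-sided p-value ≈ 0.0331
Since p ≈ 0.0331 < α = 0.05, reject H0; the evidence is statistically significant.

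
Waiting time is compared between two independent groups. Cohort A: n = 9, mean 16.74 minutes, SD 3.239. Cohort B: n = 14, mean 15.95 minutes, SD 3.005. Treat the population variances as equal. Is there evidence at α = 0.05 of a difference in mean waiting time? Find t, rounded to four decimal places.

Let group 1 = cohort A, group 2 = cohort B. H0: μ_1 = μ_2; H1: μ_1 ≠ μ_2 (two-sample pooled-variance t-test, two-sided).
s_p² = [(9−1)·3.239² + (14−1)·3.005²]/(9+14−2) = 9.58663
t = (16.74 − 15.95)/√[9.58663·(1/9 + 1/14)] = 0.5972
df = n₁ + n₂ − 2 = 21
Two-sided p-value ≈ 0.557
Since p ≈ 0.557 > α = 0.05, fail to reject H0; the evidence is not statistically significant.

0.5972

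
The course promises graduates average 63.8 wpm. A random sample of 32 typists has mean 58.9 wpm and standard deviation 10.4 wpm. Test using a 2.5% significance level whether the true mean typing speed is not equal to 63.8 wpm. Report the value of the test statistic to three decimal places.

-2.665

H0: μ = 63.8; H1: μ ≠ 63.8 (one-sample t-test, two-sided).
t = (x̄ − μ₀)/(s/√n) = (58.9 − 63.8)/(10.4/√32) = -2.665
df = n − 1 = 31
Two-sided p-value ≈ 0.012
Since p ≈ 0.012 < α = 0.025, reject H0; the data support H1.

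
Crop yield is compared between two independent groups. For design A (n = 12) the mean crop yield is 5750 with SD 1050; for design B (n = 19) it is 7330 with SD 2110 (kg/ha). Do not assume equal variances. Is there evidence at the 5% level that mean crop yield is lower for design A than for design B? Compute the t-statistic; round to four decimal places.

Let group 1 = design A, group 2 = design B. H0: μ_1 = μ_2; H1: μ_1 < μ_2 (Welch's two-sample t-test, left-tailed).
t = (x̄_1 − x̄_2)/√(s_1²/n_1 + s_2²/n_2) = (5750 − 7330)/√(1050²/12 + 2110²/19) = -2.7664
Welch–Satterthwaite df ≈ 27.87
p-value = P(T ≤ -2.7664) ≈ 0.005
Since p ≈ 0.005 < α = 0.05, reject H0; the evidence is statistically significant.

-2.7664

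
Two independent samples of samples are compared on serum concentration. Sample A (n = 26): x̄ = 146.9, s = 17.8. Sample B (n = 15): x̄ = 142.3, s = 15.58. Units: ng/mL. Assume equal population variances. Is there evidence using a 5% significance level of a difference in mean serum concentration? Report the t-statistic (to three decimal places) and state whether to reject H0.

t = 0.833; fail to reject H0

Let group 1 = sample A, group 2 = sample B. H0: μ_1 = μ_2; H1: μ_1 ≠ μ_2 (two-sample pooled-variance t-test, two-sided).
s_p² = [(26−1)·17.8² + (15−1)·15.58²]/(26+15−2) = 290.239
t = (146.9 − 142.3)/√[290.239·(1/26 + 1/15)] = 0.833
df = n₁ + n₂ − 2 = 39
Two-sided p-value ≈ 0.4101
Since p ≈ 0.4101 > α = 0.05, fail to reject H0; the data do not provide sufficient evidence against H0.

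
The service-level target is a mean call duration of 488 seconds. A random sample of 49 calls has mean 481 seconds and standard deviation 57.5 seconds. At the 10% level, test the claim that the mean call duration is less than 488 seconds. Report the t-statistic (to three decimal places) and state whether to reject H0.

H0: μ = 488; H1: μ < 488 (one-sample t-test, left-tailed).
t = (x̄ − μ₀)/(s/√n) = (481 − 488)/(57.5/√49) = -0.852
df = n − 1 = 48
p-value = P(T ≤ -0.852) ≈ 0.1992
Since p ≈ 0.1992 > α = 0.1, fail to reject H0; the evidence is not statistically significant.

t = -0.852; fail to reject H0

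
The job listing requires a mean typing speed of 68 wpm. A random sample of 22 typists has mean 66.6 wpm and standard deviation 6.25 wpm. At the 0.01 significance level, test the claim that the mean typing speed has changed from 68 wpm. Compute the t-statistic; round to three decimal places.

H0: μ = 68; H1: μ ≠ 68 (one-sample t-test, two-sided).
t = (x̄ − μ₀)/(s/√n) = (66.6 − 68)/(6.25/√22) = -1.051
df = n − 1 = 21
Two-sided p-value ≈ 0.305
Since p ≈ 0.305 > α = 0.01, fail to reject H0; the data do not provide sufficient evidence against H0.

-1.051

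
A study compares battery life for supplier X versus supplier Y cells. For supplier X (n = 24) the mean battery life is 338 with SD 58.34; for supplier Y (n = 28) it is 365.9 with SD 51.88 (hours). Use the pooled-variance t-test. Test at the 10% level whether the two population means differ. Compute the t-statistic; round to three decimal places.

-1.825

Let group 1 = supplier X, group 2 = supplier Y. H0: μ_1 = μ_2; H1: μ_1 ≠ μ_2 (two-sample pooled-variance t-test, two-sided).
s_p² = [(24−1)·58.34² + (28−1)·51.88²]/(24+28−2) = 3019.06
t = (338 − 365.9)/√[3019.06·(1/24 + 1/28)] = -1.825
df = n₁ + n₂ − 2 = 50
Two-sided p-value ≈ 0.0739
Since p ≈ 0.0739 < α = 0.1, reject H0; the data support H1.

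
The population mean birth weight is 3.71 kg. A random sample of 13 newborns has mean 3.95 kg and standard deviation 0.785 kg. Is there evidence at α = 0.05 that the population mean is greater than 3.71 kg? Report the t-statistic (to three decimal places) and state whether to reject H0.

H0: μ = 3.71; H1: μ > 3.71 (one-sample t-test, right-tailed).
t = (x̄ − μ₀)/(s/√n) = (3.95 − 3.71)/(0.785/√13) = 1.102
df = n − 1 = 12
p-value = P(T ≥ 1.102) ≈ 0.1460
Since p ≈ 0.1460 > α = 0.05, fail to reject H0; the evidence is not statistically significant.

t = 1.102; fail to reject H0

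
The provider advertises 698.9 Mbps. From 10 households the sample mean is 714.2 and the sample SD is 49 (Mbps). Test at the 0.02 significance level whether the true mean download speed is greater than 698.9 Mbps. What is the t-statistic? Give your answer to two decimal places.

0.99

H0: μ = 698.9; H1: μ > 698.9 (one-sample t-test, right-tailed).
t = (x̄ − μ₀)/(s/√n) = (714.2 − 698.9)/(49/√10) = 0.99
df = n − 1 = 9
p-value = P(T ≥ 0.99) ≈ 0.175
Since p ≈ 0.175 > α = 0.02, fail to reject H0; the data do not provide sufficient evidence against H0.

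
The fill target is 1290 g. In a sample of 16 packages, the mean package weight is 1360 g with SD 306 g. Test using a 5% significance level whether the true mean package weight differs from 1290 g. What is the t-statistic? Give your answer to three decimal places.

0.915

H0: μ = 1290; H1: μ ≠ 1290 (one-sample t-test, two-sided).
t = (x̄ − μ₀)/(s/√n) = (1360 − 1290)/(306/√16) = 0.915
df = n − 1 = 15
Two-sided p-value ≈ 0.3747
Since p ≈ 0.3747 > α = 0.05, fail to reject H0; the evidence is not statistically significant.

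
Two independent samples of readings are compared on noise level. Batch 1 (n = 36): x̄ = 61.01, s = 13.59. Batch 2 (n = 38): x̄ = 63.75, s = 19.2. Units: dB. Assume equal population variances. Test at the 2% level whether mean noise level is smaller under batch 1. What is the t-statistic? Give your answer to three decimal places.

-0.705

Let group 1 = batch 1, group 2 = batch 2. H0: μ_1 = μ_2; H1: μ_1 < μ_2 (two-sample pooled-variance t-test, left-tailed).
s_p² = [(36−1)·13.59² + (38−1)·19.2²]/(36+38−2) = 279.219
t = (61.01 − 63.75)/√[279.219·(1/36 + 1/38)] = -0.705
df = n₁ + n₂ − 2 = 72
p-value = P(T ≤ -0.705) ≈ 0.2415
Since p ≈ 0.2415 > α = 0.02, fail to reject H0; the evidence is not statistically significant.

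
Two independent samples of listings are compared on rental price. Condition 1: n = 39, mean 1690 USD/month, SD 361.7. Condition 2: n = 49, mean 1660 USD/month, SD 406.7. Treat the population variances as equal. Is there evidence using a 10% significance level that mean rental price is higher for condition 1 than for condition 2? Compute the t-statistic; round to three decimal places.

Let group 1 = condition 1, group 2 = condition 2. H0: μ_1 = μ_2; H1: μ_1 > μ_2 (two-sample pooled-variance t-test, right-tailed).
s_p² = [(39−1)·361.7² + (49−1)·406.7²]/(39+49−2) = 150126
t = (1690 − 1660)/√[150126·(1/39 + 1/49)] = 0.361
df = n₁ + n₂ − 2 = 86
p-value = P(T ≥ 0.361) ≈ 0.3596
Since p ≈ 0.3596 > α = 0.1, fail to reject H0; the data do not provide sufficient evidence against H0.

0.361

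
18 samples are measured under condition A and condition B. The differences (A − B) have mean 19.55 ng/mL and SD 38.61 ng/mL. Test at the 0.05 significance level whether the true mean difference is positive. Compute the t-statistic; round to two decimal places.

2.15

H0: μ_d = 0; H1: μ_d > 0 (paired t-test on the differences, right-tailed).
t = d̄/(s_d/√n) = 19.55/(38.61/√18) = 2.15
df = n − 1 = 17
p-value = P(T ≥ 2.15) ≈ 0.023
Since p ≈ 0.023 < α = 0.05, reject H0; the data support H1.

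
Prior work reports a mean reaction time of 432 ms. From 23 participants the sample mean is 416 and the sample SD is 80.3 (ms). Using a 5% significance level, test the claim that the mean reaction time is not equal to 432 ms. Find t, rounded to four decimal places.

-0.9556

H0: μ = 432; H1: μ ≠ 432 (one-sample t-test, two-sided).
t = (x̄ − μ₀)/(s/√n) = (416 − 432)/(80.3/√23) = -0.9556
df = n − 1 = 22
Two-sided p-value ≈ 0.3497
Since p ≈ 0.3497 > α = 0.05, fail to reject H0; the data do not provide sufficient evidence against H0.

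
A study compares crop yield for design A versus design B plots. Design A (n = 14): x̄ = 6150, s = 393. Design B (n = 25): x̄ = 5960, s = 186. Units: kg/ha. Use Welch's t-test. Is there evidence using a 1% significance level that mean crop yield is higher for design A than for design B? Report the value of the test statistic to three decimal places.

1.705

Let group 1 = design A, group 2 = design B. H0: μ_1 = μ_2; H1: μ_1 > μ_2 (Welch's two-sample t-test, right-tailed).
t = (x̄_1 − x̄_2)/√(s_1²/n_1 + s_2²/n_2) = (6150 − 5960)/√(393²/14 + 186²/25) = 1.705
Welch–Satterthwaite df ≈ 16.33
p-value = P(T ≥ 1.705) ≈ 0.054
Since p ≈ 0.054 > α = 0.01, fail to reject H0; the data do not provide sufficient evidence against H0.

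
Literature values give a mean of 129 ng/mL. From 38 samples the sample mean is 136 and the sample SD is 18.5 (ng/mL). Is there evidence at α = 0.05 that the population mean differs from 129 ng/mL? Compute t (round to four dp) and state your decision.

H0: μ = 129; H1: μ ≠ 129 (one-sample t-test, two-sided).
t = (x̄ − μ₀)/(s/√n) = (136 − 129)/(18.5/√38) = 2.3325
df = n − 1 = 37
Two-sided p-value ≈ 0.025
Since p ≈ 0.025 < α = 0.05, reject H0; the evidence is statistically significant.

t = 2.3325; reject H0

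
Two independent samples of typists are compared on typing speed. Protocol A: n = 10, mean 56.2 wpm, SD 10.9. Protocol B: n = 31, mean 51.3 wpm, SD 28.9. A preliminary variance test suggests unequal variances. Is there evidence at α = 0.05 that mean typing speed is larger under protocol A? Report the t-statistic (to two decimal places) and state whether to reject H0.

Let group 1 = protocol A, group 2 = protocol B. H0: μ_1 = μ_2; H1: μ_1 > μ_2 (Welch's two-sample t-test, right-tailed).
t = (x̄_1 − x̄_2)/√(s_1²/n_1 + s_2²/n_2) = (56.2 − 51.3)/√(10.9²/10 + 28.9²/31) = 0.79
Welch–Satterthwaite df ≈ 37.79
p-value = P(T ≥ 0.79) ≈ 0.218
Since p ≈ 0.218 > α = 0.05, fail to reject H0; the evidence is not statistically significant.

t = 0.79; fail to reject H0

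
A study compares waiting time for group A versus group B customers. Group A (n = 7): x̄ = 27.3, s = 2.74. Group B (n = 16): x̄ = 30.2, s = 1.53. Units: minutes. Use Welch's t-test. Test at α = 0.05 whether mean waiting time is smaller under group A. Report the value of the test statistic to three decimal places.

Let group 1 = group A, group 2 = group B. H0: μ_1 = μ_2; H1: μ_1 < μ_2 (Welch's two-sample t-test, left-tailed).
t = (x̄_1 − x̄_2)/√(s_1²/n_1 + s_2²/n_2) = (27.3 − 30.2)/√(2.74²/7 + 1.53²/16) = -2.627
Welch–Satterthwaite df ≈ 7.69
p-value = P(T ≤ -2.627) ≈ 0.0157
Since p ≈ 0.0157 < α = 0.05, reject H0; the evidence is statistically significant.

-2.627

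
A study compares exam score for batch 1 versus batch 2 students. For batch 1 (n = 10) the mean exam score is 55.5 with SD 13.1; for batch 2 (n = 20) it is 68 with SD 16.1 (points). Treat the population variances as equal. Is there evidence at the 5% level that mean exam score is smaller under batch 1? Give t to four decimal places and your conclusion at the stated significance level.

Let group 1 = batch 1, group 2 = batch 2. H0: μ_1 = μ_2; H1: μ_1 < μ_2 (two-sample pooled-variance t-test, left-tailed).
s_p² = [(10−1)·13.1² + (20−1)·16.1²]/(10+20−2) = 231.053
t = (55.5 − 68)/√[231.053·(1/10 + 1/20)] = -2.1233
df = n₁ + n₂ − 2 = 28
p-value = P(T ≤ -2.1233) ≈ 0.0214
Since p ≈ 0.0214 < α = 0.05, reject H0; the data support H1.

t = -2.1233; reject H0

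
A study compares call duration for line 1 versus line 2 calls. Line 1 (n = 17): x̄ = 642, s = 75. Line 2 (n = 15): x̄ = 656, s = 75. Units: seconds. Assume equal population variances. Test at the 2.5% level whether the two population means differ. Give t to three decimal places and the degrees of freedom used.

Let group 1 = line 1, group 2 = line 2. H0: μ_1 = μ_2; H1: μ_1 ≠ μ_2 (two-sample pooled-variance t-test, two-sided).
s_p² = [(17−1)·75² + (15−1)·75²]/(17+15−2) = 5625
t = (642 − 656)/√[5625·(1/17 + 1/15)] = -0.527
df = n₁ + n₂ − 2 = 30
Two-sided p-value ≈ 0.602
Since p ≈ 0.602 > α = 0.025, fail to reject H0; the data do not provide sufficient evidence against H0.

t = -0.527, df = 30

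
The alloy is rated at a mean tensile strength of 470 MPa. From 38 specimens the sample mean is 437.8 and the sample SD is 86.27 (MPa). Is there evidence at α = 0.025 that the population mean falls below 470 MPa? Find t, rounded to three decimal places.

H0: μ = 470; H1: μ < 470 (one-sample t-test, left-tailed).
t = (x̄ − μ₀)/(s/√n) = (437.8 − 470)/(86.27/√38) = -2.301
df = n − 1 = 37
p-value = P(T ≤ -2.301) ≈ 0.0136
Since p ≈ 0.0136 < α = 0.025, reject H0; the evidence is statistically significant.

-2.301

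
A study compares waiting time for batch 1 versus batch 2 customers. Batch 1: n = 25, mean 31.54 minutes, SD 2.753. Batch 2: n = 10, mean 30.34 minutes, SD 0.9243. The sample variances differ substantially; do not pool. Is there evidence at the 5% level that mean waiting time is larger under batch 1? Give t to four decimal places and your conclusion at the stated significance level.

Let group 1 = batch 1, group 2 = batch 2. H0: μ_1 = μ_2; H1: μ_1 > μ_2 (Welch's two-sample t-test, right-tailed).
t = (x̄_1 − x̄_2)/√(s_1²/n_1 + s_2²/n_2) = (31.54 − 30.34)/√(2.753²/25 + 0.9243²/10) = 1.9250
Welch–Satterthwaite df ≈ 32.54
p-value = P(T ≥ 1.9250) ≈ 0.0315
Since p ≈ 0.0315 < α = 0.05, reject H0; the evidence is statistically significant.

t = 1.9250; reject H0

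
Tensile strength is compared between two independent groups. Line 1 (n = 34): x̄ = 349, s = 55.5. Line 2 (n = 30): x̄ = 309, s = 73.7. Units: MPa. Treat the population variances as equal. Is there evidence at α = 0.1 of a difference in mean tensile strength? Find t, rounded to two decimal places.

Let group 1 = line 1, group 2 = line 2. H0: μ_1 = μ_2; H1: μ_1 ≠ μ_2 (two-sample pooled-variance t-test, two-sided).
s_p² = [(34−1)·55.5² + (30−1)·73.7²]/(34+30−2) = 4180.12
t = (349 − 309)/√[4180.12·(1/34 + 1/30)] = 2.47
df = n₁ + n₂ − 2 = 62
Two-sided p-value ≈ 0.0163
Since p ≈ 0.0163 < α = 0.1, reject H0; the data support H1.

2.47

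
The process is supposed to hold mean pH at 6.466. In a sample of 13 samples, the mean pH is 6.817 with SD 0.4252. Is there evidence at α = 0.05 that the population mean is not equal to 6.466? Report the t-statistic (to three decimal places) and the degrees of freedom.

t = 2.976, df = 12

H0: μ = 6.466; H1: μ ≠ 6.466 (one-sample t-test, two-sided).
t = (x̄ − μ₀)/(s/√n) = (6.817 − 6.466)/(0.4252/√13) = 2.976
df = n − 1 = 12
Two-sided p-value ≈ 0.0116
Since p ≈ 0.0116 < α = 0.05, reject H0; the evidence is statistically significant.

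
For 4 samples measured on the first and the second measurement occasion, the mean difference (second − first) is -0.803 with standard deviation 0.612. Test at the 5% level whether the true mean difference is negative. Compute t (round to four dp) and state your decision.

t = -2.6242; reject H0

H0: μ_d = 0; H1: μ_d < 0 (paired t-test on the differences, left-tailed).
t = d̄/(s_d/√n) = -0.803/(0.612/√4) = -2.6242
df = n − 1 = 3
p-value = P(T ≤ -2.6242) ≈ 0.0394
Since p ≈ 0.0394 < α = 0.05, reject H0; the data support H1.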